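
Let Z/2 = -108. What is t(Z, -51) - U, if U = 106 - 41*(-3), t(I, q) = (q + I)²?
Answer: 71060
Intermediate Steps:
Z = -216 (Z = 2*(-108) = -216)
t(I, q) = (I + q)²
U = 229 (U = 106 + 123 = 229)
t(Z, -51) - U = (-216 - 51)² - 1*229 = (-267)² - 229 = 71289 - 229 = 71060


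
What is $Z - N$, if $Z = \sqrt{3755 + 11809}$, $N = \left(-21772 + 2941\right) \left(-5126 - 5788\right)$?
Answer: $-205521534 + 2 \sqrt{3891} \approx -2.0552 \cdot 10^{8}$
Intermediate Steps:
$N = 205521534$ ($N = \left(-18831\right) \left(-10914\right) = 205521534$)
$Z = 2 \sqrt{3891}$ ($Z = \sqrt{15564} = 2 \sqrt{3891} \approx 124.76$)
$Z - N = 2 \sqrt{3891} - 205521534 = -205521534 + 2 \sqrt{3891}$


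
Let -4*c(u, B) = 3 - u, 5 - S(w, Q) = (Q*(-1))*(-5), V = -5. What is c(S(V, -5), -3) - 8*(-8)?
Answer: 283/4 ≈ 70.750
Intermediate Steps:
S(w, Q) = 5 - 5*Q (S(w, Q) = 5 - Q*(-1)*(-5) = 5 - (-Q)*(-5) = 5 - 5*Q)
c(u, B) = -¾ + u/4 (c(u, B) = -(3 - u)/4 = -¾ + u/4)
c(S(V, -5), -3) - 8*(-8) = (-¾ + (5 - 5*(-5))/4) - 8*(-8) = (-¾ + (5 + 25)/4) + 64 = (-¾ + (¼)*30) + 64 = (-¾ + 15/2) + 64 = 27/4 + 64 = 283/4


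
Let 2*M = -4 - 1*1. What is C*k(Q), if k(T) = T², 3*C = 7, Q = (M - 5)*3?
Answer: 4725/4 ≈ 1181.3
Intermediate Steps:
M = -5/2 (M = (-4 - 1*1)/2 = (-4 - 1)/2 = (½)*(-5) = -5/2 ≈ -2.5000)
Q = -45/2 (Q = (-5/2 - 5)*3 = -15/2*3 = -45/2 ≈ -22.500)
C = 7/3 (C = (⅓)*7 = 7/3 ≈ 2.3333)
C*k(Q) = 7*(-45/2)²/3 = (7/3)*(2025/4) = 4725/4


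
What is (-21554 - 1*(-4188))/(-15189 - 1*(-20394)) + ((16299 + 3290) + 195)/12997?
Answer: -122730182/67649385 ≈ -1.8142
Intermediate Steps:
(-21554 - 1*(-4188))/(-15189 - 1*(-20394)) + ((16299 + 3290) + 195)/12997 = (-21554 + 4188)/(-15189 + 20394) + (19589 + 195)*(1/12997) = -17366/5205 + 19784*(1/12997) = -17366*1/5205 + 19784/12997 = -17366/5205 + 19784/12997 = -122730182/67649385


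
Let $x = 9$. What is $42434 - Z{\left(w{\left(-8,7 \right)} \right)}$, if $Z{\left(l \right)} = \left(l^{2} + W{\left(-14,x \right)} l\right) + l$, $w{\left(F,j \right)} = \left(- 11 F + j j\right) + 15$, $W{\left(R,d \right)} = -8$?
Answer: $20394$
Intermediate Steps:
$w{\left(F,j \right)} = 15 + j^{2} - 11 F$ ($w{\left(F,j \right)} = \left(- 11 F + j^{2}\right) + 15 = \left(j^{2} - 11 F\right) + 15 = 15 + j^{2} - 11 F$)
$Z{\left(l \right)} = l^{2} - 7 l$ ($Z{\left(l \right)} = \left(l^{2} - 8 l\right) + l = l^{2} - 7 l$)
$42434 - Z{\left(w{\left(-8,7 \right)} \right)} = 42434 - \left(15 + 7^{2} - -88\right) \left(-7 + \left(15 + 7^{2} - -88\right)\right) = 42434 - \left(15 + 49 + 88\right) \left(-7 + \left(15 + 49 + 88\right)\right) = 42434 - 152 \left(-7 + 152\right) = 42434 - 152 \cdot 145 = 42434 - 22040 = 20394$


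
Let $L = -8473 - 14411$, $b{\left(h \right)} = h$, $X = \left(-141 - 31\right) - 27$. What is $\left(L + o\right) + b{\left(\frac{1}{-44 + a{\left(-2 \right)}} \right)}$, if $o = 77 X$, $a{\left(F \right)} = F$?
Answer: $- \frac{1757523}{46} \approx -38207.0$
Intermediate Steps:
$X = -199$ ($X = -172 - 27 = -199$)
$o = -15323$ ($o = 77 \left(-199\right) = -15323$)
$L = -22884$
$\left(L + o\right) + b{\left(\frac{1}{-44 + a{\left(-2 \right)}} \right)} = \left(-22884 - 15323\right) + \frac{1}{-44 - 2} = -38207 + \frac{1}{-46} = -38207 - \frac{1}{46} = - \frac{1757523}{46}$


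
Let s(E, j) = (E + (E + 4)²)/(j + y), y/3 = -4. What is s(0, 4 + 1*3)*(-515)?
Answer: 1648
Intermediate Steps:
y = -12 (y = 3*(-4) = -12)
s(E, j) = (E + (4 + E)²)/(-12 + j) (s(E, j) = (E + (E + 4)²)/(j - 12) = (E + (4 + E)²)/(-12 + j))
s(0, 4 + 1*3)*(-515) = ((0 + (4 + 0)²)/(-12 + (4 + 1*3)))*(-515) = ((0 + 4²)/(-12 + (4 + 3)))*(-515) = ((0 + 16)/(-12 + 7))*(-515) = (16/(-5))*(-515) = -⅕*16*(-515) = -16/5*(-515) = 1648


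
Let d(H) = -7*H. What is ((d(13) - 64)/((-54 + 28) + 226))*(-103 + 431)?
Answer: -1271/5 ≈ -254.20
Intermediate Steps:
((d(13) - 64)/((-54 + 28) + 226))*(-103 + 431) = ((-7*13 - 64)/((-54 + 28) + 226))*(-103 + 431) = ((-91 - 64)/(-26 + 226))*328 = -155/200*328 = -155*1/200*328 = -31/40*328 = -1271/5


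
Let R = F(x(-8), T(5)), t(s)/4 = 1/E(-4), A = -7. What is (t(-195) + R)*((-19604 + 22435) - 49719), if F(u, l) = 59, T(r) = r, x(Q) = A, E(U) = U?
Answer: -2719504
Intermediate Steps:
x(Q) = -7
t(s) = -1 (t(s) = 4/(-4) = 4*(-1/4) = -1)
R = 59
(t(-195) + R)*((-19604 + 22435) - 49719) = (-1 + 59)*((-19604 + 22435) - 49719) = 58*(2831 - 49719) = 58*(-46888) = -2719504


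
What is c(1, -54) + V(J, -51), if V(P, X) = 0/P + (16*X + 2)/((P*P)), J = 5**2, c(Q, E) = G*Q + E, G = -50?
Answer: -65814/625 ≈ -105.30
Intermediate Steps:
c(Q, E) = E - 50*Q (c(Q, E) = -50*Q + E = E - 50*Q)
J = 25
V(P, X) = (2 + 16*X)/P**2 (V(P, X) = 0 + (2 + 16*X)/(P**2) = 0 + (2 + 16*X)/P**2 = (2 + 16*X)/P**2)
c(1, -54) + V(J, -51) = (-54 - 50*1) + 2*(1 + 8*(-51))/25**2 = (-54 - 50) + 2*(1/625)*(1 - 408) = -104 + 2*(1/625)*(-407) = -104 - 814/625 = -65814/625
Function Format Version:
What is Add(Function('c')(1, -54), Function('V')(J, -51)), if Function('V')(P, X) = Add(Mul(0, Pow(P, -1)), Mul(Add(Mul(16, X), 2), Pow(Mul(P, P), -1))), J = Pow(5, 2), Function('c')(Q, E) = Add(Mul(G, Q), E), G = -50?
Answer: Rational(-65814, 625) ≈ -105.30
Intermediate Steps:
Function('c')(Q, E) = Add(E, Mul(-50, Q)) (Function('c')(Q, E) = Add(Mul(-50, Q), E) = Add(E, Mul(-50, Q)))
J = 25
Function('V')(P, X) = Mul(Pow(P, -2), Add(2, Mul(16, X))) (Function('V')(P, X) = Add(0, Mul(Add(2, Mul(16, X)), Pow(Pow(P, 2), -1))) = Add(0, Mul(Add(2, Mul(16, X)), Pow(P, -2))) = Add(0, Mul(Pow(P, -2), Add(2, Mul(16, X)))) = Mul(Pow(P, -2), Add(2, Mul(16, X))))
Add(Function('c')(1, -54), Function('V')(J, -51)) = Add(Add(-54, Mul(-50, 1)), Mul(2, Pow(25, -2), Add(1, Mul(8, -51)))) = Add(Add(-54, -50), Mul(2, Rational(1, 625), Add(1, -408))) = Add(-104, Mul(2, Rational(1, 625), -407)) = Add(-104, Rational(-814, 625)) = Rational(-65814, 625)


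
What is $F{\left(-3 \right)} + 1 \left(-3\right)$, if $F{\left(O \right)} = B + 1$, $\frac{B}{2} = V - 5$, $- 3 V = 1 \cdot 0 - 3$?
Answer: $-10$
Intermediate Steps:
$V = 1$ ($V = - \frac{1 \cdot 0 - 3}{3} = - \frac{0 - 3}{3} = \left(- \frac{1}{3}\right) \left(-3\right) = 1$)
$B = -8$ ($B = 2 \left(1 - 5\right) = 2 \left(-4\right) = -8$)
$F{\left(O \right)} = -7$ ($F{\left(O \right)} = -8 + 1 = -7$)
$F{\left(-3 \right)} + 1 \left(-3\right) = -7 + 1 \left(-3\right) = -7 - 3 = -10$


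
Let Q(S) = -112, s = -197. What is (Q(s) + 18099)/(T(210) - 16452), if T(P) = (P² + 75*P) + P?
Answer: 17987/43608 ≈ 0.41247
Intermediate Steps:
T(P) = P² + 76*P
(Q(s) + 18099)/(T(210) - 16452) = (-112 + 18099)/(210*(76 + 210) - 16452) = 17987/(210*286 - 16452) = 17987/(60060 - 16452) = 17987/43608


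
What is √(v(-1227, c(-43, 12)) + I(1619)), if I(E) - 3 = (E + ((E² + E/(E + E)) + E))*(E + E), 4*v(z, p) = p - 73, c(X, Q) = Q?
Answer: 15*√151072099/2 ≈ 92184.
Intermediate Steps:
v(z, p) = -73/4 + p/4 (v(z, p) = (p - 73)/4 = (-73 + p)/4 = -73/4 + p/4)
I(E) = 3 + 2*E*(½ + E² + 2*E) (I(E) = 3 + (E + ((E² + E/(E + E)) + E))*(E + E) = 3 + (E + ((E² + E/((2*E))) + E))*(2*E) = 3 + (E + ((E² + (1/(2*E))*E) + E))*(2*E) = 3 + (E + ((E² + ½) + E))*(2*E) = 3 + (E + ((½ + E²) + E))*(2*E) = 3 + (E + (½ + E + E²))*(2*E) = 3 + (½ + E² + 2*E)*(2*E) = 3 + 2*E*(½ + E² + 2*E))
√(v(-1227, c(-43, 12)) + I(1619)) = √((-73/4 + (¼)*12) + (3 + 1619 + 2*1619³ + 4*1619²)) = √((-73/4 + 3) + (3 + 1619 + 2*4243659659 + 4*2621161)) = √(-61/4 + (3 + 1619 + 8487319318 + 10484644)) = √(-61/4 + 8497805584) = √(33991222275/4) = 15*√151072099/2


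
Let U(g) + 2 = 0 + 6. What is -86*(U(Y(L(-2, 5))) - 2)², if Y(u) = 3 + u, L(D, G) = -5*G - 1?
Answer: -344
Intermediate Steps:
L(D, G) = -1 - 5*G
U(g) = 4 (U(g) = -2 + (0 + 6) = -2 + 6 = 4)
-86*(U(Y(L(-2, 5))) - 2)² = -86*(4 - 2)² = -86*2² = -86*4 = -344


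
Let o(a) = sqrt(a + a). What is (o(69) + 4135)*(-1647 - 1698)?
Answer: -13831575 - 3345*sqrt(138) ≈ -1.3871e+7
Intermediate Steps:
o(a) = sqrt(2)*sqrt(a) (o(a) = sqrt(2*a) = sqrt(2)*sqrt(a))
(o(69) + 4135)*(-1647 - 1698) = (sqrt(2)*sqrt(69) + 4135)*(-1647 - 1698) = (sqrt(138) + 4135)*(-3345) = (4135 + sqrt(138))*(-3345) = -13831575 - 3345*sqrt(138)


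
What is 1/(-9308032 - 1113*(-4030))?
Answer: -1/4822642 ≈ -2.0736e-7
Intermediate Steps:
1/(-9308032 - 1113*(-4030)) = 1/(-9308032 + 4485390) = 1/(-4822642) = -1/4822642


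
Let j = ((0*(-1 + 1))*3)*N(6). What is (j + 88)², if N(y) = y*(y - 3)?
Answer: 7744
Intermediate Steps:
N(y) = y*(-3 + y)
j = 0 (j = ((0*(-1 + 1))*3)*(6*(-3 + 6)) = ((0*0)*3)*(6*3) = (0*3)*18 = 0*18 = 0)
(j + 88)² = (0 + 88)² = 88² = 7744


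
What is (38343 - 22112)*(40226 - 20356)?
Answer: 322509970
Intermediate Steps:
(38343 - 22112)*(40226 - 20356) = 16231*19870 = 322509970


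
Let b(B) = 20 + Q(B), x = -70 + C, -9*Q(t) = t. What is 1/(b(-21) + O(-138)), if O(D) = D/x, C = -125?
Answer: 195/4493 ≈ 0.043401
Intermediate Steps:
Q(t) = -t/9
x = -195 (x = -70 - 125 = -195)
b(B) = 20 - B/9
O(D) = -D/195 (O(D) = D/(-195) = D*(-1/195) = -D/195)
1/(b(-21) + O(-138)) = 1/((20 - 1/9*(-21)) - 1/195*(-138)) = 1/((20 + 7/3) + 46/65) = 1/(67/3 + 46/65) = 1/(4493/195) = 195/4493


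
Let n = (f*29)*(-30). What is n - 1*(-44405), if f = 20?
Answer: 27005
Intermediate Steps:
n = -17400 (n = (20*29)*(-30) = 580*(-30) = -17400)
n - 1*(-44405) = -17400 - 1*(-44405) = -17400 + 44405 = 27005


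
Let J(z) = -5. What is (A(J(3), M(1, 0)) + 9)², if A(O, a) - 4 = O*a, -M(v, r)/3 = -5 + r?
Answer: 3844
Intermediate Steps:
M(v, r) = 15 - 3*r (M(v, r) = -3*(-5 + r) = 15 - 3*r)
A(O, a) = 4 + O*a
(A(J(3), M(1, 0)) + 9)² = ((4 - 5*(15 - 3*0)) + 9)² = ((4 - 5*(15 + 0)) + 9)² = ((4 - 5*15) + 9)² = ((4 - 75) + 9)² = (-71 + 9)² = (-62)² = 3844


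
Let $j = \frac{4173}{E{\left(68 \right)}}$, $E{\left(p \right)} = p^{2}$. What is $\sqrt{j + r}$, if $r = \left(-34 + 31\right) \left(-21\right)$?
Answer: $\frac{\sqrt{295485}}{68} \approx 7.9939$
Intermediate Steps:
$r = 63$ ($r = \left(-3\right) \left(-21\right) = 63$)
$j = \frac{4173}{4624}$ ($j = \frac{4173}{68^{2}} = \frac{4173}{4624} \approx 0.90247$)
$\sqrt{j + r} = \sqrt{\frac{4173}{4624} + 63} = \sqrt{\frac{295485}{4624}} = \frac{\sqrt{295485}}{68}$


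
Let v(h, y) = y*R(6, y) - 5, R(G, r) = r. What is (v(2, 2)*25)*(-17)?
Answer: 425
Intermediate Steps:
v(h, y) = -5 + y² (v(h, y) = y*y - 5 = y² - 5 = -5 + y²)
(v(2, 2)*25)*(-17) = ((-5 + 2²)*25)*(-17) = ((-5 + 4)*25)*(-17) = -1*25*(-17) = -25*(-17) = 425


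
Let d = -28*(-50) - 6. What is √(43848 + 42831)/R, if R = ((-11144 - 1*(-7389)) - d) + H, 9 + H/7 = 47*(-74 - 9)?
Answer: -3*√9631/32519 ≈ -0.0090536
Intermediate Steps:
H = -27370 (H = -63 + 7*(47*(-74 - 9)) = -63 + 7*(47*(-83)) = -63 + 7*(-3901) = -63 - 27307 = -27370)
d = 1394 (d = 1400 - 6 = 1394)
R = -32519 (R = ((-11144 - 1*(-7389)) - 1*1394) - 27370 = ((-11144 + 7389) - 1394) - 27370 = (-3755 - 1394) - 27370 = -5149 - 27370 = -32519)
√(43848 + 42831)/R = √(43848 + 42831)/(-32519) = √86679*(-1/32519) = (3*√9631)*(-1/32519) = -3*√9631/32519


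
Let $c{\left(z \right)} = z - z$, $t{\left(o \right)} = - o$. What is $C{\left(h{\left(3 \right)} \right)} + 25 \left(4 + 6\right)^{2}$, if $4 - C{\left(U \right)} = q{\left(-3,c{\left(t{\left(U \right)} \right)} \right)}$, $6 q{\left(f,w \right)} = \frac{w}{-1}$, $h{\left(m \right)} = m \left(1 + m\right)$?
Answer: $2504$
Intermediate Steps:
$c{\left(z \right)} = 0$
$q{\left(f,w \right)} = - \frac{w}{6}$ ($q{\left(f,w \right)} = \frac{w \frac{1}{-1}}{6} = \frac{w \left(-1\right)}{6} = \frac{\left(-1\right) w}{6} = - \frac{w}{6}$)
$C{\left(U \right)} = 4$ ($C{\left(U \right)} = 4 - \left(- \frac{1}{6}\right) 0 = 4 - 0 = 4 + 0 = 4$)
$C{\left(h{\left(3 \right)} \right)} + 25 \left(4 + 6\right)^{2} = 4 + 25 \left(4 + 6\right)^{2} = 4 + 25 \cdot 10^{2} = 4 + 25 \cdot 100 = 4 + 2500 = 2504$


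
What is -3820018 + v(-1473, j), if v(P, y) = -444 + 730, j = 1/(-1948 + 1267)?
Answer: -3819732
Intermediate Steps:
j = -1/681 (j = 1/(-681) = -1/681 ≈ -0.0014684)
v(P, y) = 286
-3820018 + v(-1473, j) = -3820018 + 286 = -3819732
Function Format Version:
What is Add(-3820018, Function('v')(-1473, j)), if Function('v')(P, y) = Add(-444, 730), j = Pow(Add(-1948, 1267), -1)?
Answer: -3819732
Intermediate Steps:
j = Rational(-1, 681) (j = Pow(-681, -1) = Rational(-1, 681) ≈ -0.0014684)
Function('v')(P, y) = 286
Add(-3820018, Function('v')(-1473, j)) = Add(-3820018, 286) = -3819732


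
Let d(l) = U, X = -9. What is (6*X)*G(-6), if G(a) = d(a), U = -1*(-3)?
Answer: -162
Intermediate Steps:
U = 3
d(l) = 3
G(a) = 3
(6*X)*G(-6) = (6*(-9))*3 = -54*3 = -162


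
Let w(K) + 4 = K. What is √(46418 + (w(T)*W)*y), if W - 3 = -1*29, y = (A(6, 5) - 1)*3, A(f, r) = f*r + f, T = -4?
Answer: √68258 ≈ 261.26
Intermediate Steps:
w(K) = -4 + K
A(f, r) = f + f*r
y = 105 (y = (6*(1 + 5) - 1)*3 = (6*6 - 1)*3 = (36 - 1)*3 = 35*3 = 105)
W = -26 (W = 3 - 1*29 = 3 - 29 = -26)
√(46418 + (w(T)*W)*y) = √(46418 + ((-4 - 4)*(-26))*105) = √(46418 - 8*(-26)*105) = √(46418 + 208*105) = √(46418 + 21840) = √68258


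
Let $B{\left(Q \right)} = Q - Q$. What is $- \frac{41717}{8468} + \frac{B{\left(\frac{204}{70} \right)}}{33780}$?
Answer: $- \frac{41717}{8468} \approx -4.9264$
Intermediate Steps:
$B{\left(Q \right)} = 0$
$- \frac{41717}{8468} + \frac{B{\left(\frac{204}{70} \right)}}{33780} = - \frac{41717}{8468} + \frac{0}{33780} = \left(-41717\right) \frac{1}{8468} + 0 \cdot \frac{1}{33780} = - \frac{41717}{8468} + 0 = - \frac{41717}{8468}$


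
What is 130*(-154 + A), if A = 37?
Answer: -15210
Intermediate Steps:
130*(-154 + A) = 130*(-154 + 37) = 130*(-117) = -15210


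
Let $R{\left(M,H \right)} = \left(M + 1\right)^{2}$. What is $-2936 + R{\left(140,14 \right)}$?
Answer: $16945$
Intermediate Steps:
$R{\left(M,H \right)} = \left(1 + M\right)^{2}$
$-2936 + R{\left(140,14 \right)} = -2936 + \left(1 + 140\right)^{2} = -2936 + 141^{2} = -2936 + 19881 = 16945$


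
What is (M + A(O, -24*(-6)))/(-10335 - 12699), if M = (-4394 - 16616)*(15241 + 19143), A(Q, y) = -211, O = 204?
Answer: 722408051/23034 ≈ 31363.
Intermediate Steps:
M = -722407840 (M = -21010*34384 = -722407840)
(M + A(O, -24*(-6)))/(-10335 - 12699) = (-722407840 - 211)/(-10335 - 12699) = -722408051/(-23034) = -722408051*(-1/23034) = 722408051/23034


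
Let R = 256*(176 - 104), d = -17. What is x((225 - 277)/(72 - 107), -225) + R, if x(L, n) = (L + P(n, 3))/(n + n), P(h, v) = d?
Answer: 96768181/5250 ≈ 18432.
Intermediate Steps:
P(h, v) = -17
R = 18432 (R = 256*72 = 18432)
x(L, n) = (-17 + L)/(2*n) (x(L, n) = (L - 17)/(n + n) = (-17 + L)/((2*n)) = (-17 + L)*(1/(2*n)) = (-17 + L)/(2*n))
x((225 - 277)/(72 - 107), -225) + R = (½)*(-17 + (225 - 277)/(72 - 107))/(-225) + 18432 = (½)*(-1/225)*(-17 - 52/(-35)) + 18432 = (½)*(-1/225)*(-17 - 52*(-1/35)) + 18432 = (½)*(-1/225)*(-17 + 52/35) + 18432 = (½)*(-1/225)*(-543/35) + 18432 = 181/5250 + 18432 = 96768181/5250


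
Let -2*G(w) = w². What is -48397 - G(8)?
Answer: -48365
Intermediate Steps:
G(w) = -w²/2
-48397 - G(8) = -48397 - (-1)*8²/2 = -48397 - (-1)*64/2 = -48397 - 1*(-32) = -48397 + 32 = -48365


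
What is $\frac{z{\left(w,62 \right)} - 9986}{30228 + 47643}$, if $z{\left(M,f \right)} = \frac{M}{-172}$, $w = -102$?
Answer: $- \frac{858745}{6696906} \approx -0.12823$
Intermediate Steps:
$z{\left(M,f \right)} = - \frac{M}{172}$ ($z{\left(M,f \right)} = M \left(- \frac{1}{172}\right) = - \frac{M}{172}$)
$\frac{z{\left(w,62 \right)} - 9986}{30228 + 47643} = \frac{\left(- \frac{1}{172}\right) \left(-102\right) - 9986}{30228 + 47643} = \frac{\frac{51}{86} - 9986}{77871} = \left(- \frac{858745}{86}\right) \frac{1}{77871} = - \frac{858745}{6696906}$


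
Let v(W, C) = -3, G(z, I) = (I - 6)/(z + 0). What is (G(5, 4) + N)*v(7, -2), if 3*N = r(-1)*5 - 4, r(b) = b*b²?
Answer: 51/5 ≈ 10.200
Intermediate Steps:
G(z, I) = (-6 + I)/z
r(b) = b³
N = -3 (N = ((-1)³*5 - 4)/3 = (-1*5 - 4)/3 = (-5 - 4)/3 = (⅓)*(-9) = -3)
(G(5, 4) + N)*v(7, -2) = ((-6 + 4)/5 - 3)*(-3) = ((⅕)*(-2) - 3)*(-3) = (-⅖ - 3)*(-3) = -17/5*(-3) = 51/5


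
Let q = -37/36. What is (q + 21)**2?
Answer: 516961/1296 ≈ 398.89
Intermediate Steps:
q = -37/36 (q = -37*1/36 = -37/36 ≈ -1.0278)
(q + 21)**2 = (-37/36 + 21)**2 = (719/36)**2 = 516961/1296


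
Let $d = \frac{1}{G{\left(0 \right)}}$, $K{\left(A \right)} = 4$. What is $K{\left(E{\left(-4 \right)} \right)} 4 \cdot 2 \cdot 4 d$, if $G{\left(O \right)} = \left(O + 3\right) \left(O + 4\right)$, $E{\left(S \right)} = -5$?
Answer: $\frac{32}{3} \approx 10.667$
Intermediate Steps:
$G{\left(O \right)} = \left(3 + O\right) \left(4 + O\right)$
$d = \frac{1}{12}$ ($d = \frac{1}{12 + 0^{2} + 7 \cdot 0} = \frac{1}{12 + 0 + 0} = \frac{1}{12} \approx 0.083333$)
$K{\left(E{\left(-4 \right)} \right)} 4 \cdot 2 \cdot 4 d = 4 \cdot 4 \cdot 2 \cdot 4 \cdot \frac{1}{12} = 4 \cdot 8 \cdot 4 \cdot \frac{1}{12} = 4 \cdot 32 \cdot \frac{1}{12} = 128 \cdot \frac{1}{12} = \frac{32}{3}$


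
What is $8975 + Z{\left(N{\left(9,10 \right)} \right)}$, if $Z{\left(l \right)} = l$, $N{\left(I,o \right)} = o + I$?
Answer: $8994$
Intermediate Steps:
$N{\left(I,o \right)} = I + o$
$8975 + Z{\left(N{\left(9,10 \right)} \right)} = 8975 + \left(9 + 10\right) = 8975 + 19 = 8994$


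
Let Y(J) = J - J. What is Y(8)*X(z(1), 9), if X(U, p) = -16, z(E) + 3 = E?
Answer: 0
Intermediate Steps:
z(E) = -3 + E
Y(J) = 0
Y(8)*X(z(1), 9) = 0*(-16) = 0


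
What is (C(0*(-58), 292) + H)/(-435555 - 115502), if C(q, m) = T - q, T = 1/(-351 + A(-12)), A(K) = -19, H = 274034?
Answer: -4408373/8864830 ≈ -0.49729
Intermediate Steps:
T = -1/370 (T = 1/(-351 - 19) = 1/(-370) = -1/370 ≈ -0.0027027)
C(q, m) = -1/370 - q
(C(0*(-58), 292) + H)/(-435555 - 115502) = ((-1/370 - 0*(-58)) + 274034)/(-435555 - 115502) = ((-1/370 - 1*0) + 274034)/(-551057) = ((-1/370 + 0) + 274034)*(-1/551057) = (-1/370 + 274034)*(-1/551057) = (101392579/370)*(-1/551057) = -4408373/8864830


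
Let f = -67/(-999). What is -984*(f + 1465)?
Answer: -480061456/333 ≈ -1.4416e+6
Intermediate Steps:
f = 67/999 (f = -67*(-1/999) = 67/999 ≈ 0.067067)
-984*(f + 1465) = -984*(67/999 + 1465) = -984*1463602/999 = -480061456/333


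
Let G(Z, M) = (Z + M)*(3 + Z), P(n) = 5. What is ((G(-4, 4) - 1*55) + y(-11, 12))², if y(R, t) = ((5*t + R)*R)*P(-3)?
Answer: 7562500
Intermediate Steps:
G(Z, M) = (3 + Z)*(M + Z) (G(Z, M) = (M + Z)*(3 + Z) = (3 + Z)*(M + Z))
y(R, t) = 5*R*(R + 5*t) (y(R, t) = ((5*t + R)*R)*5 = ((R + 5*t)*R)*5 = (R*(R + 5*t))*5 = 5*R*(R + 5*t))
((G(-4, 4) - 1*55) + y(-11, 12))² = ((((-4)² + 3*4 + 3*(-4) + 4*(-4)) - 1*55) + 5*(-11)*(-11 + 5*12))² = (((16 + 12 - 12 - 16) - 55) + 5*(-11)*(-11 + 60))² = ((0 - 55) + 5*(-11)*49)² = (-55 - 2695)² = (-2750)² = 7562500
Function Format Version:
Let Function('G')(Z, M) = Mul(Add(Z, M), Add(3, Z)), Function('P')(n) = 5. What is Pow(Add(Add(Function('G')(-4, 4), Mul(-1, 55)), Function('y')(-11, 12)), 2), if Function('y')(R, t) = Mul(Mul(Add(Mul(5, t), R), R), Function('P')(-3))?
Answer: 7562500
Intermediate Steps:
Function('G')(Z, M) = Mul(Add(3, Z), Add(M, Z)) (Function('G')(Z, M) = Mul(Add(M, Z), Add(3, Z)) = Mul(Add(3, Z), Add(M, Z)))
Function('y')(R, t) = Mul(5, R, Add(R, Mul(5, t))) (Function('y')(R, t) = Mul(Mul(Add(Mul(5, t), R), R), 5) = Mul(Mul(Add(R, Mul(5, t)), R), 5) = Mul(Mul(R, Add(R, Mul(5, t))), 5) = Mul(5, R, Add(R, Mul(5, t))))
Pow(Add(Add(Function('G')(-4, 4), Mul(-1, 55)), Function('y')(-11, 12)), 2) = Pow(Add(Add(Add(Pow(-4, 2), Mul(3, 4), Mul(3, -4), Mul(4, -4)), Mul(-1, 55)), Mul(5, -11, Add(-11, Mul(5, 12)))), 2) = Pow(Add(Add(Add(16, 12, -12, -16), -55), Mul(5, -11, Add(-11, 60))), 2) = Pow(Add(Add(0, -55), Mul(5, -11, 49)), 2) = Pow(Add(-55, -2695), 2) = Pow(-2750, 2) = 7562500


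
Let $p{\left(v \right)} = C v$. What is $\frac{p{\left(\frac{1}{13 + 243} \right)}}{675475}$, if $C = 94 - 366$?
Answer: $- \frac{17}{10807600} \approx -1.573 \cdot 10^{-6}$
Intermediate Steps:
$C = -272$ ($C = 94 - 366 = -272$)
$p{\left(v \right)} = - 272 v$
$\frac{p{\left(\frac{1}{13 + 243} \right)}}{675475} = \frac{\left(-272\right) \frac{1}{13 + 243}}{675475} = - \frac{272}{256} \cdot \frac{1}{675475} = \left(-272\right) \frac{1}{256} \cdot \frac{1}{675475} = \left(- \frac{17}{16}\right) \frac{1}{675475} = - \frac{17}{10807600}$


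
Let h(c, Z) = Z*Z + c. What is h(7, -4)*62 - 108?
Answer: 1318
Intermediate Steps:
h(c, Z) = c + Z**2 (h(c, Z) = Z**2 + c = c + Z**2)
h(7, -4)*62 - 108 = (7 + (-4)**2)*62 - 108 = (7 + 16)*62 - 108 = 23*62 - 108 = 1426 - 108 = 1318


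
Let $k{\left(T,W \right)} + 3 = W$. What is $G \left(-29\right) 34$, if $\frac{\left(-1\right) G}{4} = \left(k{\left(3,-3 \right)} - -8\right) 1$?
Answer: $7888$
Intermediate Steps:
$k{\left(T,W \right)} = -3 + W$
$G = -8$ ($G = - 4 \left(\left(-3 - 3\right) - -8\right) 1 = - 4 \left(-6 + 8\right) 1 = - 4 \cdot 2 \cdot 1 = \left(-4\right) 2 = -8$)
$G \left(-29\right) 34 = \left(-8\right) \left(-29\right) 34 = 232 \cdot 34 = 7888$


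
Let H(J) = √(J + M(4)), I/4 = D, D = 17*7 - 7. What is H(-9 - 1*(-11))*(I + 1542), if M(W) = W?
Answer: 1990*√6 ≈ 4874.5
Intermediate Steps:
D = 112 (D = 119 - 7 = 112)
I = 448 (I = 4*112 = 448)
H(J) = √(4 + J) (H(J) = √(J + 4) = √(4 + J))
H(-9 - 1*(-11))*(I + 1542) = √(4 + (-9 - 1*(-11)))*(448 + 1542) = √(4 + (-9 + 11))*1990 = √(4 + 2)*1990 = √6*1990 = 1990*√6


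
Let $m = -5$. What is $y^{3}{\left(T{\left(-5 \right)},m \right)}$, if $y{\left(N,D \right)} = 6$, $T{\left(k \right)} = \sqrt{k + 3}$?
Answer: $216$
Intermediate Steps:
$T{\left(k \right)} = \sqrt{3 + k}$
$y^{3}{\left(T{\left(-5 \right)},m \right)} = 6^{3} = 216$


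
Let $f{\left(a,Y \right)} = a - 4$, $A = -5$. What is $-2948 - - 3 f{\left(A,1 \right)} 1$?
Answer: $-2975$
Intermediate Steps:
$f{\left(a,Y \right)} = -4 + a$
$-2948 - - 3 f{\left(A,1 \right)} 1 = -2948 - - 3 \left(-4 - 5\right) 1 = -2948 - \left(-3\right) \left(-9\right) 1 = -2948 - 27 \cdot 1 = -2948 - 27 = -2975$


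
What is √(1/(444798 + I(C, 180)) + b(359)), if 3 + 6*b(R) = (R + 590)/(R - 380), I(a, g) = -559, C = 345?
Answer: I*√699007444157183/9329019 ≈ 2.834*I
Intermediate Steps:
b(R) = -½ + (590 + R)/(6*(-380 + R)) (b(R) = -½ + ((R + 590)/(R - 380))/6 = -½ + ((590 + R)/(-380 + R))/6 = -½ + (590 + R)/(6*(-380 + R)))
√(1/(444798 + I(C, 180)) + b(359)) = √(1/(444798 - 559) + (865 - 1*359)/(3*(-380 + 359))) = √(1/444239 + (⅓)*(865 - 359)/(-21)) = √(1/444239 + (⅓)*(-1/21)*506) = √(1/444239 - 506/63) = √(-224784871/27987057) = I*√699007444157183/9329019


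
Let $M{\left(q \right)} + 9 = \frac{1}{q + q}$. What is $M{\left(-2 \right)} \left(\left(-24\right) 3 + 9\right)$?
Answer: $\frac{2331}{4} \approx 582.75$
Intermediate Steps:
$M{\left(q \right)} = -9 + \frac{1}{2 q}$ ($M{\left(q \right)} = -9 + \frac{1}{q + q} = -9 + \frac{1}{2 q}$)
$M{\left(-2 \right)} \left(\left(-24\right) 3 + 9\right) = \left(-9 + \frac{1}{2 \left(-2\right)}\right) \left(\left(-24\right) 3 + 9\right) = \left(-9 + \frac{1}{2} \left(- \frac{1}{2}\right)\right) \left(-72 + 9\right) = \left(-9 - \frac{1}{4}\right) \left(-63\right) = \left(- \frac{37}{4}\right) \left(-63\right) = \frac{2331}{4}$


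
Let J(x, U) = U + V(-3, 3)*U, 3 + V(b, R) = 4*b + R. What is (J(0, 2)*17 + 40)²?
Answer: 111556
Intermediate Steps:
V(b, R) = -3 + R + 4*b (V(b, R) = -3 + (4*b + R) = -3 + (R + 4*b) = -3 + R + 4*b)
J(x, U) = -11*U (J(x, U) = U + (-3 + 3 + 4*(-3))*U = U + (-3 + 3 - 12)*U = U - 12*U = -11*U)
(J(0, 2)*17 + 40)² = (-11*2*17 + 40)² = (-22*17 + 40)² = (-374 + 40)² = (-334)² = 111556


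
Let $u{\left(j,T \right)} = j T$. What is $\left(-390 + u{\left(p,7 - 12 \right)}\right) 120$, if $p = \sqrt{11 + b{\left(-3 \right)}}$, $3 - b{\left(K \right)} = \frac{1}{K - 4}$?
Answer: $-46800 - \frac{1800 \sqrt{77}}{7} \approx -49056.0$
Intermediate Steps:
$b{\left(K \right)} = 3 - \frac{1}{-4 + K}$ ($b{\left(K \right)} = 3 - \frac{1}{K - 4} = 3 - \frac{1}{-4 + K}$)
$p = \frac{3 \sqrt{77}}{7}$ ($p = \sqrt{11 + \frac{-13 + 3 \left(-3\right)}{-4 - 3}} = \sqrt{11 + \frac{-13 - 9}{-7}} = \sqrt{11 - - \frac{22}{7}} = \sqrt{11 + \frac{22}{7}} = \sqrt{\frac{99}{7}} = \frac{3 \sqrt{77}}{7} \approx 3.7607$)
$u{\left(j,T \right)} = T j$
$\left(-390 + u{\left(p,7 - 12 \right)}\right) 120 = \left(-390 + \left(7 - 12\right) \frac{3 \sqrt{77}}{7}\right) 120 = \left(-390 - 5 \frac{3 \sqrt{77}}{7}\right) 120 = \left(-390 - \frac{15 \sqrt{77}}{7}\right) 120 = -46800 - \frac{1800 \sqrt{77}}{7}$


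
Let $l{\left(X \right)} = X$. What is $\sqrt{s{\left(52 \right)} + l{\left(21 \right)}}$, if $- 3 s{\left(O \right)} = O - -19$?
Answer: $\frac{2 i \sqrt{6}}{3} \approx 1.633 i$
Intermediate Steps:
$s{\left(O \right)} = - \frac{19}{3} - \frac{O}{3}$ ($s{\left(O \right)} = - \frac{O - -19}{3} = - \frac{O + 19}{3} = - \frac{19 + O}{3} = - \frac{19}{3} - \frac{O}{3}$)
$\sqrt{s{\left(52 \right)} + l{\left(21 \right)}} = \sqrt{\left(- \frac{19}{3} - \frac{52}{3}\right) + 21} = \sqrt{- \frac{71}{3} + 21} = \sqrt{- \frac{8}{3}} = \frac{2 i \sqrt{6}}{3}$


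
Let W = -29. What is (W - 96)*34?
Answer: -4250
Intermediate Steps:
(W - 96)*34 = (-29 - 96)*34 = -125*34 = -4250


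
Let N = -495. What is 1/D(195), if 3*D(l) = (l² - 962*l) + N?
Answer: -1/50020 ≈ -1.9992e-5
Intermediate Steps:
D(l) = -165 - 962*l/3 + l²/3 (D(l) = ((l² - 962*l) - 495)/3 = (-495 + l² - 962*l)/3 = -165 - 962*l/3 + l²/3)
1/D(195) = 1/(-165 - 962/3*195 + (⅓)*195²) = 1/(-165 - 62530 + (⅓)*38025) = 1/(-165 - 62530 + 12675) = 1/(-50020) = -1/50020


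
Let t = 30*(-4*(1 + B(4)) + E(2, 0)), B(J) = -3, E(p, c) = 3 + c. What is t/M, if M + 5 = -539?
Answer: -165/272 ≈ -0.60662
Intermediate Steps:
M = -544 (M = -5 - 539 = -544)
t = 330 (t = 30*(-4*(1 - 3) + (3 + 0)) = 30*(-4*(-2) + 3) = 30*(8 + 3) = 30*11 = 330)
t/M = 330/(-544) = 330*(-1/544) = -165/272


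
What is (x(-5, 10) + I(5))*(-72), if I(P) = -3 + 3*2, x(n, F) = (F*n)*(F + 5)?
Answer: 53784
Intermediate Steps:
x(n, F) = F*n*(5 + F) (x(n, F) = (F*n)*(5 + F) = F*n*(5 + F))
I(P) = 3 (I(P) = -3 + 6 = 3)
(x(-5, 10) + I(5))*(-72) = (10*(-5)*(5 + 10) + 3)*(-72) = (10*(-5)*15 + 3)*(-72) = (-750 + 3)*(-72) = -747*(-72) = 53784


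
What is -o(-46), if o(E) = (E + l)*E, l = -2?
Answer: -2208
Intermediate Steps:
o(E) = E*(-2 + E) (o(E) = (E - 2)*E = (-2 + E)*E = E*(-2 + E))
-o(-46) = -(-46)*(-2 - 46) = -(-46)*(-48) = -1*2208 = -2208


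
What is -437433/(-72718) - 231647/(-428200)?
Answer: 102076858573/15568923800 ≈ 6.5564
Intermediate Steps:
-437433/(-72718) - 231647/(-428200) = -437433*(-1/72718) - 231647*(-1/428200) = 437433/72718 + 231647/428200 = 102076858573/15568923800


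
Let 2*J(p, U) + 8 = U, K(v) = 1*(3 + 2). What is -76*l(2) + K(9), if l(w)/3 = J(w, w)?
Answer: 689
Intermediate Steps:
K(v) = 5 (K(v) = 1*5 = 5)
J(p, U) = -4 + U/2
l(w) = -12 + 3*w/2 (l(w) = 3*(-4 + w/2) = -12 + 3*w/2)
-76*l(2) + K(9) = -76*(-12 + (3/2)*2) + 5 = -76*(-12 + 3) + 5 = -76*(-9) + 5 = 684 + 5 = 689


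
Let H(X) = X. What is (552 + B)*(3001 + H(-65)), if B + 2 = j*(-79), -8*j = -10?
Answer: 1324870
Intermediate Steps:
j = 5/4 (j = -1/8*(-10) = 5/4 ≈ 1.2500)
B = -403/4 (B = -2 + (5/4)*(-79) = -2 - 395/4 = -403/4 ≈ -100.75)
(552 + B)*(3001 + H(-65)) = (552 - 403/4)*(3001 - 65) = (1805/4)*2936 = 1324870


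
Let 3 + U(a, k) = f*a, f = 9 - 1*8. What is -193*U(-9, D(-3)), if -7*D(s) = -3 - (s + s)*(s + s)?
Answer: 2316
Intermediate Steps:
f = 1 (f = 9 - 8 = 1)
D(s) = 3/7 + 4*s²/7 (D(s) = -(-3 - (s + s)*(s + s))/7 = -(-3 - 2*s*2*s)/7 = -(-3 - 4*s²)/7 = 3/7 + 4*s²/7)
U(a, k) = -3 + a (U(a, k) = -3 + 1*a = -3 + a)
-193*U(-9, D(-3)) = -193*(-3 - 9) = -193*(-12) = 2316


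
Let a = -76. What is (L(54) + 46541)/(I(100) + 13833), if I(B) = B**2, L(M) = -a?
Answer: 46617/23833 ≈ 1.9560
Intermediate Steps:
L(M) = 76 (L(M) = -1*(-76) = 76)
(L(54) + 46541)/(I(100) + 13833) = (76 + 46541)/(100**2 + 13833) = 46617/(10000 + 13833) = 46617/23833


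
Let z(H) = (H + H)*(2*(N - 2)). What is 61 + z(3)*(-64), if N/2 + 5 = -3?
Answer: 13885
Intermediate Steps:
N = -16 (N = -10 + 2*(-3) = -10 - 6 = -16)
z(H) = -72*H (z(H) = (H + H)*(2*(-16 - 2)) = (2*H)*(2*(-18)) = (2*H)*(-36) = -72*H)
61 + z(3)*(-64) = 61 - 72*3*(-64) = 61 - 216*(-64) = 61 + 13824 = 13885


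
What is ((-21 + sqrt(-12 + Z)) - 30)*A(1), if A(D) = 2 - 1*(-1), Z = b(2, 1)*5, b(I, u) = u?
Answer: -153 + 3*I*sqrt(7) ≈ -153.0 + 7.9373*I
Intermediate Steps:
Z = 5 (Z = 1*5 = 5)
A(D) = 3 (A(D) = 2 + 1 = 3)
((-21 + sqrt(-12 + Z)) - 30)*A(1) = ((-21 + sqrt(-12 + 5)) - 30)*3 = ((-21 + sqrt(-7)) - 30)*3 = ((-21 + I*sqrt(7)) - 30)*3 = (-51 + I*sqrt(7))*3 = -153 + 3*I*sqrt(7)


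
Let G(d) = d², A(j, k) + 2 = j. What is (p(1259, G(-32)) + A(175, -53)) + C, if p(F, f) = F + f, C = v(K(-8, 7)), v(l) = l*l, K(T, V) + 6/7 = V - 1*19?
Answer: 128444/49 ≈ 2621.3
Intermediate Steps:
K(T, V) = -139/7 + V (K(T, V) = -6/7 + (V - 1*19) = -6/7 + (V - 19) = -6/7 + (-19 + V) = -139/7 + V)
A(j, k) = -2 + j
v(l) = l²
C = 8100/49 (C = (-139/7 + 7)² = (-90/7)² = 8100/49 ≈ 165.31)
(p(1259, G(-32)) + A(175, -53)) + C = ((1259 + (-32)²) + (-2 + 175)) + 8100/49 = ((1259 + 1024) + 173) + 8100/49 = (2283 + 173) + 8100/49 = 2456 + 8100/49 = 128444/49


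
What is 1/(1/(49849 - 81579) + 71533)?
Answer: 31730/2269742089 ≈ 1.3980e-5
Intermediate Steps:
1/(1/(49849 - 81579) + 71533) = 1/(1/(-31730) + 71533) = 1/(-1/31730 + 71533) = 1/(2269742089/31730) = 31730/2269742089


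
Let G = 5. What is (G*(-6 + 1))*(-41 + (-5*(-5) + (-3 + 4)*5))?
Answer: 275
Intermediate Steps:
(G*(-6 + 1))*(-41 + (-5*(-5) + (-3 + 4)*5)) = (5*(-6 + 1))*(-41 + (-5*(-5) + (-3 + 4)*5)) = (5*(-5))*(-41 + (25 + 1*5)) = -25*(-41 + (25 + 5)) = -25*(-41 + 30) = -25*(-11) = 275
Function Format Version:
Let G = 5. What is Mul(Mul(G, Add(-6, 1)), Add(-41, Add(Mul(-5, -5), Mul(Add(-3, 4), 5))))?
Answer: 275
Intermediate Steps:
Mul(Mul(G, Add(-6, 1)), Add(-41, Add(Mul(-5, -5), Mul(Add(-3, 4), 5)))) = Mul(Mul(5, Add(-6, 1)), Add(-41, Add(Mul(-5, -5), Mul(Add(-3, 4), 5)))) = Mul(Mul(5, -5), Add(-41, Add(25, Mul(1, 5)))) = Mul(-25, Add(-41, Add(25, 5))) = Mul(-25, Add(-41, 30)) = Mul(-25, -11) = 275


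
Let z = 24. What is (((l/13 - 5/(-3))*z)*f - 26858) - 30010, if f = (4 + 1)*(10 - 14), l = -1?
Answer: -749204/13 ≈ -57631.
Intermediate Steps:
f = -20 (f = 5*(-4) = -20)
(((l/13 - 5/(-3))*z)*f - 26858) - 30010 = (((-1/13 - 5/(-3))*24)*(-20) - 26858) - 30010 = (((-1*1/13 - 5*(-1/3))*24)*(-20) - 26858) - 30010 = (((-1/13 + 5/3)*24)*(-20) - 26858) - 30010 = (((62/39)*24)*(-20) - 26858) - 30010 = ((496/13)*(-20) - 26858) - 30010 = (-9920/13 - 26858) - 30010 = -359074/13 - 30010 = -749204/13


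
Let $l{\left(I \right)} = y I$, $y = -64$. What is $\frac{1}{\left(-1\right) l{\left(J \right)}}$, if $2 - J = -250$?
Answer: $\frac{1}{16128} \approx 6.2004 \cdot 10^{-5}$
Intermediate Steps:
$J = 252$ ($J = 2 - -250 = 2 + 250 = 252$)
$l{\left(I \right)} = - 64 I$
$\frac{1}{\left(-1\right) l{\left(J \right)}} = \frac{1}{\left(-1\right) \left(\left(-64\right) 252\right)} = \frac{1}{\left(-1\right) \left(-16128\right)} = \frac{1}{16128}$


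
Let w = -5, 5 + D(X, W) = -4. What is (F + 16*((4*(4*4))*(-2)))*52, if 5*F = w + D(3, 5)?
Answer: -533208/5 ≈ -1.0664e+5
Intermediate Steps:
D(X, W) = -9 (D(X, W) = -5 - 4 = -9)
F = -14/5 (F = (-5 - 9)/5 = (1/5)*(-14) = -14/5 ≈ -2.8000)
(F + 16*((4*(4*4))*(-2)))*52 = (-14/5 + 16*((4*(4*4))*(-2)))*52 = (-14/5 + 16*((4*16)*(-2)))*52 = (-14/5 + 16*(64*(-2)))*52 = (-14/5 + 16*(-128))*52 = (-14/5 - 2048)*52 = -10254/5*52 = -533208/5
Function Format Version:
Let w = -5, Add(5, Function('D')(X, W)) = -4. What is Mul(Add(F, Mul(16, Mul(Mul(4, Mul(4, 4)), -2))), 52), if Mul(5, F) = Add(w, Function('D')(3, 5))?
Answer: Rational(-533208, 5) ≈ -1.0664e+5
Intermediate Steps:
Function('D')(X, W) = -9 (Function('D')(X, W) = Add(-5, -4) = -9)
F = Rational(-14, 5) (F = Mul(Rational(1, 5), Add(-5, -9)) = Mul(Rational(1, 5), -14) = Rational(-14, 5) ≈ -2.8000)
Mul(Add(F, Mul(16, Mul(Mul(4, Mul(4, 4)), -2))), 52) = Mul(Add(Rational(-14, 5), Mul(16, Mul(Mul(4, Mul(4, 4)), -2))), 52) = Mul(Add(Rational(-14, 5), Mul(16, Mul(Mul(4, 16), -2))), 52) = Mul(Add(Rational(-14, 5), Mul(16, Mul(64, -2))), 52) = Mul(Add(Rational(-14, 5), Mul(16, -128)), 52) = Mul(Add(Rational(-14, 5), -2048), 52) = Mul(Rational(-10254, 5), 52) = Rational(-533208, 5)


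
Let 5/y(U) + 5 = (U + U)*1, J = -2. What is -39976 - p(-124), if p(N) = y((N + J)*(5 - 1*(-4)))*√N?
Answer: -39976 + 10*I*√31/2273 ≈ -39976.0 + 0.024495*I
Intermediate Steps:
y(U) = 5/(-5 + 2*U) (y(U) = 5/(-5 + (U + U)*1) = 5/(-5 + (2*U)*1) = 5/(-5 + 2*U))
p(N) = 5*√N/(-41 + 18*N) (p(N) = (5/(-5 + 2*((N - 2)*(5 - 1*(-4)))))*√N = (5/(-5 + 2*((-2 + N)*(5 + 4))))*√N = (5/(-5 + 2*((-2 + N)*9)))*√N = (5/(-5 + 2*(-18 + 9*N)))*√N = (5/(-5 + (-36 + 18*N)))*√N = (5/(-41 + 18*N))*√N = 5*√N/(-41 + 18*N))
-39976 - p(-124) = -39976 - 5*√(-124)/(-41 + 18*(-124)) = -39976 - 5*2*I*√31/(-41 - 2232) = -39976 - 5*2*I*√31/(-2273) = -39976 - 5*2*I*√31*(-1)/2273 = -39976 - (-10)*I*√31/2273 = -39976 + 10*I*√31/2273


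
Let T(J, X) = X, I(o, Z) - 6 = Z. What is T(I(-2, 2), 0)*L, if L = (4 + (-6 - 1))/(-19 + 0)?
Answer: 0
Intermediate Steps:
I(o, Z) = 6 + Z
L = 3/19 (L = (4 - 7)/(-19) = -3*(-1/19) = 3/19 ≈ 0.15789)
T(I(-2, 2), 0)*L = 0*(3/19) = 0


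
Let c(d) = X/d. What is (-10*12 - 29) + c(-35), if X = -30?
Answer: -1037/7 ≈ -148.14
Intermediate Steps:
c(d) = -30/d
(-10*12 - 29) + c(-35) = (-10*12 - 29) - 30/(-35) = (-120 - 29) - 30*(-1/35) = -149 + 6/7 = -1037/7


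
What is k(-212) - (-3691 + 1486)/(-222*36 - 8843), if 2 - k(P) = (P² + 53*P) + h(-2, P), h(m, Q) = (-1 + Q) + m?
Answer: -16109234/481 ≈ -33491.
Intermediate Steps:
h(m, Q) = -1 + Q + m
k(P) = 5 - P² - 54*P (k(P) = 2 - ((P² + 53*P) + (-1 + P - 2)) = 2 - ((P² + 53*P) + (-3 + P)) = 2 - (-3 + P² + 54*P) = 2 + (3 - P² - 54*P) = 5 - P² - 54*P)
k(-212) - (-3691 + 1486)/(-222*36 - 8843) = (5 - 1*(-212)² - 54*(-212)) - (-3691 + 1486)/(-222*36 - 8843) = (5 - 1*44944 + 11448) - (-2205)/(-7992 - 8843) = (5 - 44944 + 11448) - (-2205)/(-16835) = -33491 - (-2205)*(-1)/16835 = -33491 - 1*63/481 = -33491 - 63/481 = -16109234/481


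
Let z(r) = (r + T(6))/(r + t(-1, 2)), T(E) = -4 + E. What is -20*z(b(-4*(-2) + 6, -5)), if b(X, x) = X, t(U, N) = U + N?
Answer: -64/3 ≈ -21.333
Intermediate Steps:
t(U, N) = N + U
z(r) = (2 + r)/(1 + r) (z(r) = (r + (-4 + 6))/(r + (2 - 1)) = (r + 2)/(r + 1) = (2 + r)/(1 + r))
-20*z(b(-4*(-2) + 6, -5)) = -20*(2 + (-4*(-2) + 6))/(1 + (-4*(-2) + 6)) = -20*(2 + (8 + 6))/(1 + (8 + 6)) = -20*(2 + 14)/(1 + 14) = -20*16/15 = -64/3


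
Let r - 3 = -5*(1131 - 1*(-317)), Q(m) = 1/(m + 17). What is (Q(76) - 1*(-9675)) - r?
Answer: 1572817/93 ≈ 16912.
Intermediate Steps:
Q(m) = 1/(17 + m)
r = -7237 (r = 3 - 5*(1131 - 1*(-317)) = 3 - 5*(1131 + 317) = 3 - 5*1448 = 3 - 7240 = -7237)
(Q(76) - 1*(-9675)) - r = (1/(17 + 76) - 1*(-9675)) - 1*(-7237) = (1/93 + 9675) + 7237 = 899776/93 + 7237 = 1572817/93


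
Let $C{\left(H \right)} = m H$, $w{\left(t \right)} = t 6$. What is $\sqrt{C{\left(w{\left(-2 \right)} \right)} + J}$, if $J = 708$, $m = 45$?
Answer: $2 \sqrt{42} \approx 12.961$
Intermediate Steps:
$w{\left(t \right)} = 6 t$
$C{\left(H \right)} = 45 H$
$\sqrt{C{\left(w{\left(-2 \right)} \right)} + J} = \sqrt{45 \cdot 6 \left(-2\right) + 708} = \sqrt{45 \left(-12\right) + 708} = \sqrt{-540 + 708} = \sqrt{168} = 2 \sqrt{42}$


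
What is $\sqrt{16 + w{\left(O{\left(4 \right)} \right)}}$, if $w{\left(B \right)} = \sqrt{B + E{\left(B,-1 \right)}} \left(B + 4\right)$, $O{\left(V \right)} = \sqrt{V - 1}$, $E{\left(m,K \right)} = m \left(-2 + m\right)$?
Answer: $\sqrt{16 + \sqrt[4]{3} \sqrt{-1 + \sqrt{3}} \left(4 + \sqrt{3}\right)} \approx 4.7386$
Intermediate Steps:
$O{\left(V \right)} = \sqrt{-1 + V}$
$w{\left(B \right)} = \sqrt{B + B \left(-2 + B\right)} \left(4 + B\right)$ ($w{\left(B \right)} = \sqrt{B + B \left(-2 + B\right)} \left(B + 4\right) = \sqrt{B + B \left(-2 + B\right)} \left(4 + B\right)$)
$\sqrt{16 + w{\left(O{\left(4 \right)} \right)}} = \sqrt{16 + \sqrt{\sqrt{-1 + 4} \left(-1 + \sqrt{-1 + 4}\right)} \left(4 + \sqrt{-1 + 4}\right)} = \sqrt{16 + \sqrt{\sqrt{3} \left(-1 + \sqrt{3}\right)} \left(4 + \sqrt{3}\right)} = \sqrt{16 + \sqrt[4]{3} \sqrt{-1 + \sqrt{3}} \left(4 + \sqrt{3}\right)}$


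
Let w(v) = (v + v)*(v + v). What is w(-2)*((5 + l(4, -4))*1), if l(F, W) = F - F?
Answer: 80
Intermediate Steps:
w(v) = 4*v² (w(v) = (2*v)*(2*v) = 4*v²)
l(F, W) = 0
w(-2)*((5 + l(4, -4))*1) = (4*(-2)²)*((5 + 0)*1) = (4*4)*(5*1) = 16*5 = 80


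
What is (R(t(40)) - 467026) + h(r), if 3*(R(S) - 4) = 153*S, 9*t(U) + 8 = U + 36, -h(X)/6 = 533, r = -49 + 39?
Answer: -1409504/3 ≈ -4.6983e+5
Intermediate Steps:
r = -10
h(X) = -3198 (h(X) = -6*533 = -3198)
t(U) = 28/9 + U/9 (t(U) = -8/9 + (U + 36)/9 = -8/9 + (36 + U)/9 = -8/9 + (4 + U/9) = 28/9 + U/9)
R(S) = 4 + 51*S (R(S) = 4 + (153*S)/3 = 4 + 51*S)
(R(t(40)) - 467026) + h(r) = ((4 + 51*(28/9 + (1/9)*40)) - 467026) - 3198 = ((4 + 51*(28/9 + 40/9)) - 467026) - 3198 = ((4 + 51*(68/9)) - 467026) - 3198 = ((4 + 1156/3) - 467026) - 3198 = (1168/3 - 467026) - 3198 = -1399910/3 - 3198 = -1409504/3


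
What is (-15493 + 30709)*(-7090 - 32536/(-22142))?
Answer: -1194107888352/11071 ≈ -1.0786e+8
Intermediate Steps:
(-15493 + 30709)*(-7090 - 32536/(-22142)) = 15216*(-7090 - 32536*(-1/22142)) = 15216*(-7090 + 16268/11071) = 15216*(-78477122/11071) = -1194107888352/11071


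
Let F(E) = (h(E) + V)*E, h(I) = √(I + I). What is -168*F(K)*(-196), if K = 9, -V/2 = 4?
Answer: -2370816 + 889056*√2 ≈ -1.1135e+6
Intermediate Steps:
V = -8 (V = -2*4 = -8)
h(I) = √2*√I (h(I) = √(2*I) = √2*√I)
F(E) = E*(-8 + √2*√E) (F(E) = (√2*√E - 8)*E = (-8 + √2*√E)*E = E*(-8 + √2*√E))
-168*F(K)*(-196) = -1512*(-8 + √2*√9)*(-196) = -1512*(-8 + √2*3)*(-196) = -1512*(-8 + 3*√2)*(-196) = -168*(-72 + 27*√2)*(-196) = (12096 - 4536*√2)*(-196) = -2370816 + 889056*√2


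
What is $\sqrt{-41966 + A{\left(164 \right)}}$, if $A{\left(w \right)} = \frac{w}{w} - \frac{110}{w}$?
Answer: $\frac{i \sqrt{282177170}}{82} \approx 204.86 i$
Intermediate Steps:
$A{\left(w \right)} = 1 - \frac{110}{w}$
$\sqrt{-41966 + A{\left(164 \right)}} = \sqrt{-41966 + \frac{-110 + 164}{164}} = \sqrt{-41966 + \frac{1}{164} \cdot 54} = \sqrt{-41966 + \frac{27}{82}} = \sqrt{- \frac{3441185}{82}} = \frac{i \sqrt{282177170}}{82}$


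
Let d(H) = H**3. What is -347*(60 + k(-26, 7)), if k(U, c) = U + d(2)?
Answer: -14574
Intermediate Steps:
k(U, c) = 8 + U (k(U, c) = U + 2**3 = U + 8 = 8 + U)
-347*(60 + k(-26, 7)) = -347*(60 + (8 - 26)) = -347*(60 - 18) = -347*42 = -14574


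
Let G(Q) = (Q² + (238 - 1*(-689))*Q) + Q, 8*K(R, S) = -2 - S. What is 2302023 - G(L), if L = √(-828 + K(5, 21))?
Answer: 18422831/8 - 3944*I*√46 ≈ 2.3029e+6 - 26750.0*I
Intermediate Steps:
K(R, S) = -¼ - S/8 (K(R, S) = (-2 - S)/8 = -¼ - S/8)
L = 17*I*√46/4 (L = √(-828 + (-¼ - ⅛*21)) = √(-828 + (-¼ - 21/8)) = √(-828 - 23/8) = √(-6647/8) = 17*I*√46/4 ≈ 28.825*I)
G(Q) = Q² + 928*Q (G(Q) = (Q² + (238 + 689)*Q) + Q = (Q² + 927*Q) + Q = Q² + 928*Q)
2302023 - G(L) = 2302023 - 17*I*√46/4*(928 + 17*I*√46/4) = 2302023 - 17*I*√46*(928 + 17*I*√46/4)/4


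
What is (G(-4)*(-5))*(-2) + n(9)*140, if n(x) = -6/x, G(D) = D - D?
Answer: -280/3 ≈ -93.333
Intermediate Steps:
G(D) = 0
(G(-4)*(-5))*(-2) + n(9)*140 = (0*(-5))*(-2) - 6/9*140 = 0*(-2) - 6*⅑*140 = 0 - ⅔*140 = 0 - 280/3 = -280/3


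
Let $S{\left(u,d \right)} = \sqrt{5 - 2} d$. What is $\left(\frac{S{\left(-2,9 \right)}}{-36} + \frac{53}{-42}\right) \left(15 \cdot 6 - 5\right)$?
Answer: $- \frac{4505}{42} - \frac{85 \sqrt{3}}{4} \approx -144.07$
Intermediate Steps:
$S{\left(u,d \right)} = d \sqrt{3}$ ($S{\left(u,d \right)} = \sqrt{3} d = d \sqrt{3}$)
$\left(\frac{S{\left(-2,9 \right)}}{-36} + \frac{53}{-42}\right) \left(15 \cdot 6 - 5\right) = \left(\frac{9 \sqrt{3}}{-36} + \frac{53}{-42}\right) \left(15 \cdot 6 - 5\right) = \left(9 \sqrt{3} \left(- \frac{1}{36}\right) + 53 \left(- \frac{1}{42}\right)\right) \left(90 - 5\right) = \left(- \frac{\sqrt{3}}{4} - \frac{53}{42}\right) 85 = \left(- \frac{53}{42} - \frac{\sqrt{3}}{4}\right) 85 = - \frac{4505}{42} - \frac{85 \sqrt{3}}{4}$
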